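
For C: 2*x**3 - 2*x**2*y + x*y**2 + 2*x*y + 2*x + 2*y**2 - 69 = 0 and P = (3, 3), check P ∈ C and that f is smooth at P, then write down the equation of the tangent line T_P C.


Tangent line at P: 35*x + 18*y - 159 = 0.

Step 1: f(3, 3) = 0, so P lies on C.
Step 2: partial derivatives
  f_x(x, y) = 6*x**2 - 4*x*y + y**2 + 2*y + 2, f_y(x, y) = -2*x**2 + 2*x*y + 2*x + 4*y.
  f_x(P) = 35, f_y(P) = 18 (gradient nonzero, so P is smooth).
Step 3: tangent line at P: 35·(x − 3) + 18·(y − 3) = 0.
Expanding: 35*x + 18*y - 159 = 0.


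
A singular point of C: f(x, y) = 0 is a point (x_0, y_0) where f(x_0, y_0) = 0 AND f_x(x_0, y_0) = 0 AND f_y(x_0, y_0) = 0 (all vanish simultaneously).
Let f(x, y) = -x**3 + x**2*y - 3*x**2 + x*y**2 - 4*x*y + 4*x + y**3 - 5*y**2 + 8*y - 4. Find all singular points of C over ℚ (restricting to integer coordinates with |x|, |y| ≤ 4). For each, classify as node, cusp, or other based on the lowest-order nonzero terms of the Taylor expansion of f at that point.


Singular points: {(0, 2)}; classification: node.

Compute partial derivatives:
  f_x = -3*x**2 + 2*x*y - 6*x + y**2 - 4*y + 4.
  f_y = x**2 + 2*x*y - 4*x + 3*y**2 - 10*y + 8.
Scan x_0 ∈ {−4, ..., 4}. For each x_0, f_y(x_0, y) is a polynomial in y; find its integer roots y ∈ {−4, ..., 4}, then test f_x and f at those candidates.
  x = -4: f_y(-4, y) = 3*y**2 - 18*y + 40; no integer root y with |y| ≤ 4.
  x = -3: f_y(-3, y) = 3*y**2 - 16*y + 29; no integer root y with |y| ≤ 4.
  x = -2: f_y(-2, y) = 3*y**2 - 14*y + 20; no integer root y with |y| ≤ 4.
  x = -1: f_y(-1, y) = 3*y**2 - 12*y + 13; no integer root y with |y| ≤ 4.
  x = 0: f_y(0, y) = 3*y**2 - 10*y + 8; vanishes at y ∈ {2}. (0, 2): f_x = 0, f = 0 — SINGULAR.
  x = 1: f_y(1, y) = 3*y**2 - 8*y + 5; vanishes at y ∈ {1}. (1, 1): f_x = -6 ≠ 0.
  x = 2: f_y(2, y) = 3*y**2 - 6*y + 4; no integer root y with |y| ≤ 4.
  x = 3: f_y(3, y) = 3*y**2 - 4*y + 5; no integer root y with |y| ≤ 4.
  x = 4: f_y(4, y) = 3*y**2 - 2*y + 8; no integer root y with |y| ≤ 4.
Only singular point on the grid: (0, 2).
Classify: substitute x = 0 + u, y = 2 + v and expand: f = -u**3 + u**2*v - u**2 + u*v**2 + v**3 + v**2.
No constant or linear terms (consistent with a singular point). Quadratic part: -u**2 + v**2. Cubic part: -u**3 + u**2*v + u*v**2 + v**3.
The quadratic part v**2 - u**2 = (v − u)(v + u) splits into two distinct linear factors, so there are two distinct tangent lines y − 2 = ±(x − 0) — this is a node (ordinary double point).
Classification: node.


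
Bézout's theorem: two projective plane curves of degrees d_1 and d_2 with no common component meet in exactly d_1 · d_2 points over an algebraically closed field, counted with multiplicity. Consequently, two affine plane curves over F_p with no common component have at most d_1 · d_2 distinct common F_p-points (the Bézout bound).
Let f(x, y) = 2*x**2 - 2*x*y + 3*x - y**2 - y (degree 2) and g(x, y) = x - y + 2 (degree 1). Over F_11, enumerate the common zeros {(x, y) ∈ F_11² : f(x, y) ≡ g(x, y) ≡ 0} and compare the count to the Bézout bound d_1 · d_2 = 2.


Common zeros: {(2, 4), (3, 5)}; count = 2; Bézout bound = 2.

deg(f) = 2, deg(g) = 1, so Bézout bound = 2.
Scan x ∈ F_11. For each x, list the y ∈ F_11 with f(x, y) ≡ 0 and those with g(x, y) ≡ 0 (mod 11); the common zeros in that column are the intersection.
  x = 0: f ≡ 0 at y ∈ {0, 10}; g ≡ 0 at y ∈ {2}; common: ∅.
  x = 1: f ≡ 0 at y ∈ ∅; g ≡ 0 at y ∈ {3}; common: ∅.
  x = 2: f ≡ 0 at y ∈ {2, 4}; g ≡ 0 at y ∈ {4}; common: {4}.
  x = 3: f ≡ 0 at y ∈ {5, 10}; g ≡ 0 at y ∈ {5}; common: {5}.
  x = 4: f ≡ 0 at y ∈ {0, 2}; g ≡ 0 at y ∈ {6}; common: ∅.
  x = 5: f ≡ 0 at y ∈ ∅; g ≡ 0 at y ∈ {7}; common: ∅.
  x = 6: f ≡ 0 at y ∈ {4, 5}; g ≡ 0 at y ∈ {8}; common: ∅.
  x = 7: f ≡ 0 at y ∈ ∅; g ≡ 0 at y ∈ {9}; common: ∅.
  x = 8: f ≡ 0 at y ∈ ∅; g ≡ 0 at y ∈ {10}; common: ∅.
  x = 9: f ≡ 0 at y ∈ ∅; g ≡ 0 at y ∈ {0}; common: ∅.
  x = 10: f ≡ 0 at y ∈ ∅; g ≡ 0 at y ∈ {1}; common: ∅.
Collecting: common zeros = {(2, 4), (3, 5)}, so the count is 2.
Comparison with the Bézout bound: 2 ≤ 2 = deg(f)·deg(g), as expected for curves with no common component (the bound is attained).


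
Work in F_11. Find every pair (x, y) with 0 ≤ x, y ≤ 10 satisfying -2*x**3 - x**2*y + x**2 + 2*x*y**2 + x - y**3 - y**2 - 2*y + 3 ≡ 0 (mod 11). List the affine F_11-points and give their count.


Affine F_11-points: {(0, 9), (1, 1), (2, 1), (3, 8), (3, 9), (3, 10), (4, 2), (4, 7), (4, 9), (5, 7), (6, 3), (7, 0), (7, 5), (7, 8), (8, 1), (10, 7)}; count = 16.

For each of the 121 pairs (x, y) ∈ F_11², evaluate f(x, y) mod 11. Record the zeros.
  x = 0: [0↦3, 1↦10, 2↦9, 3↦5, 4↦3, 5↦8, 6↦3, 7↦4, 8↦5, 9↦0, 10↦5]  zeros at y ∈ {9}
  x = 1: [0↦3, 1↦0, 2↦4, 3↦9, 4↦9, 5↦9, 6↦3, 7↦7, 8↦4, 9↦10, 10↦8]  zeros at y ∈ {1}
  x = 2: [0↦4, 1↦0, 2↦7, 3↦8, 4↦8, 5↦1, 6↦3, 7↦8, 8↦10, 9↦3, 10↦3]  zeros at y ∈ {1}
  x = 3: [0↦5, 1↦9, 2↦6, 3↦1, 4↦10, 5↦5, 6↦2, 7↦6, 8↦0, 9↦0, 10↦0]  zeros at y ∈ {8, 9, 10}
  x = 4: [0↦5, 1↦4, 2↦0, 3↦9, 4↦3, 5↦9, 6↦10, 7↦0, 8↦6, 9↦0, 10↦9]  zeros at y ∈ {2, 7, 9}
  x = 5: [0↦3, 1↦6, 2↦10, 3↦9, 4↦8, 5↦1, 6↦4, 7↦0, 8↦5, 9↦2, 10↦7]  zeros at y ∈ {7}
  x = 6: [0↦9, 1↦3, 2↦2, 3↦0, 4↦2, 5↦2, 6↦5, 7↦5, 8↦7, 9↦5, 10↦4]  zeros at y ∈ {3}
  x = 7: [0↦0, 1↦5, 2↦8, 3↦3, 4↦6, 5↦0, 6↦1, 7↦3, 8↦0, 9↦8, 10↦10]  zeros at y ∈ {0, 5, 8}
  x = 8: [0↦8, 1↦0, 2↦5, 3↦6, 4↦8, 5↦5, 6↦2, 7↦4, 8↦5, 9↦10, 10↦2]  zeros at y ∈ {1}
  x = 9: [0↦10, 1↦9, 2↦3, 3↦8, 4↦7, 5↦5, 6↦7, 7↦7, 8↦10, 9↦10, 10↦1]  zeros at y ∈ ∅
  x = 10: [0↦5, 1↦9, 2↦1, 3↦8, 4↦2, 5↦10, 6↦4, 7↦0, 8↦3, 9↦7, 10↦6]  zeros at y ∈ {7}
Collecting zeros: affine points = {(0, 9), (1, 1), (2, 1), (3, 8), (3, 9), (3, 10), (4, 2), (4, 7), (4, 9), (5, 7), (6, 3), (7, 0), (7, 5), (7, 8), (8, 1), (10, 7)}.
Total count |C(F_11)_aff| = 16.


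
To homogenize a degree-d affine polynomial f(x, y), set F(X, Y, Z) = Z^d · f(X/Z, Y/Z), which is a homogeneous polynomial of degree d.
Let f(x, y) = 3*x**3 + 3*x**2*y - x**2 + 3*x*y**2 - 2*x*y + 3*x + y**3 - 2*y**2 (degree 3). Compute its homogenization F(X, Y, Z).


F(X, Y, Z) = 3*X**3 + 3*X**2*Y - X**2*Z + 3*X*Y**2 - 2*X*Y*Z + 3*X*Z**2 + Y**3 - 2*Y**2*Z

deg(f) = 3.
Substitute x = X/Z, y = Y/Z into f, then multiply by Z^3.
  monomial 3·x^3·y^0 ↦ 3·X^3·Y^0·Z^0.
  monomial 3·x^2·y^1 ↦ 3·X^2·Y^1·Z^0.
  monomial -1·x^2·y^0 ↦ -1·X^2·Y^0·Z^1.
  monomial 3·x^1·y^2 ↦ 3·X^1·Y^2·Z^0.
  monomial -2·x^1·y^1 ↦ -2·X^1·Y^1·Z^1.
  monomial 3·x^1·y^0 ↦ 3·X^1·Y^0·Z^2.
  monomial 1·x^0·y^3 ↦ 1·X^0·Y^3·Z^0.
  monomial -2·x^0·y^2 ↦ -2·X^0·Y^2·Z^1.
Collecting: F(X, Y, Z) = 3*X**3 + 3*X**2*Y - X**2*Z + 3*X*Y**2 - 2*X*Y*Z + 3*X*Z**2 + Y**3 - 2*Y**2*Z.


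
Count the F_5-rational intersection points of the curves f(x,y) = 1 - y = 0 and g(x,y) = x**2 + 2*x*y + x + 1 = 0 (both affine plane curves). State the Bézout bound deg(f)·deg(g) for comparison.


Common zeros: {(1, 1)}; count = 1; Bézout bound = 2.

deg(f) = 1, deg(g) = 2, so Bézout bound = 2.
Scan x ∈ F_5. For each x, list the y ∈ F_5 with f(x, y) ≡ 0 and those with g(x, y) ≡ 0 (mod 5); the common zeros in that column are the intersection.
  x = 0: f ≡ 0 at y ∈ {1}; g ≡ 0 at y ∈ ∅; common: ∅.
  x = 1: f ≡ 0 at y ∈ {1}; g ≡ 0 at y ∈ {1}; common: {1}.
  x = 2: f ≡ 0 at y ∈ {1}; g ≡ 0 at y ∈ {2}; common: ∅.
  x = 3: f ≡ 0 at y ∈ {1}; g ≡ 0 at y ∈ {2}; common: ∅.
  x = 4: f ≡ 0 at y ∈ {1}; g ≡ 0 at y ∈ {3}; common: ∅.
Collecting: common zeros = {(1, 1)}, so the count is 1.
Comparison with the Bézout bound: 1 ≤ 2 = deg(f)·deg(g), as expected for curves with no common component (the affine F_5-count falls short of the bound because intersections may lie at infinity, over extension fields, or carry multiplicity).


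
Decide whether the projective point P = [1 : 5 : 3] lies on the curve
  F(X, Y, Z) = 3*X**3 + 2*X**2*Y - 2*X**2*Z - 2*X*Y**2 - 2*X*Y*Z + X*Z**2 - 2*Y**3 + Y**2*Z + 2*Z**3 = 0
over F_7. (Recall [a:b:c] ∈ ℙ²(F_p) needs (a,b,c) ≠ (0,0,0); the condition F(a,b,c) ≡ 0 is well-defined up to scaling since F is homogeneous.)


F(1,5,3) ≡ 4 (mod 7); P is NOT on the curve.

Evaluate F(1, 5, 3) term-by-term (mod 7).
  3*X**3 ↦ 3·1·1·1 = 3
  2*X**2*Y ↦ 2·1·5·1 = 10
  -2*X**2*Z ↦ -2·1·1·3 = -6
  -2*X*Y**2 ↦ -2·1·25·1 = -50
  -2*X*Y*Z ↦ -2·1·5·3 = -30
  X*Z**2 ↦ 1·1·1·9 = 9
  -2*Y**3 ↦ -2·1·125·1 = -250
  Y**2*Z ↦ 1·1·25·3 = 75
  2*Z**3 ↦ 2·1·1·27 = 54
Sum: F(1, 5, 3) = (3) + (10) + (-6) + (-50) + (-30) + (9) + (-250) + (75) + (54) = -185.
Reducing mod 7: -185 ≡ 4 (mod 7).
Since F(a, b, c) ≡ 4 ≠ 0 (mod 7), P does NOT lie on the curve.


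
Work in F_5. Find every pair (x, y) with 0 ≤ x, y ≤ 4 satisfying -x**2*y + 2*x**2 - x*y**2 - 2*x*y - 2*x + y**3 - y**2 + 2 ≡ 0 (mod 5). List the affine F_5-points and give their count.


Affine F_5-points: {(0, 3), (0, 4), (2, 4), (3, 3)}; count = 4.

For each of the 25 pairs (x, y) ∈ F_5², evaluate f(x, y) mod 5. Record the zeros.
  x = 0: [0↦2, 1↦2, 2↦1, 3↦0, 4↦0]  zeros at y ∈ {3, 4}
  x = 1: [0↦2, 1↦3, 2↦1, 3↦2, 4↦2]  zeros at y ∈ ∅
  x = 2: [0↦1, 1↦1, 2↦1, 3↦2, 4↦0]  zeros at y ∈ {4}
  x = 3: [0↦4, 1↦1, 2↦1, 3↦0, 4↦4]  zeros at y ∈ {3}
  x = 4: [0↦1, 1↦3, 2↦1, 3↦1, 4↦4]  zeros at y ∈ ∅
Collecting zeros: affine points = {(0, 3), (0, 4), (2, 4), (3, 3)}.
Total count |C(F_5)_aff| = 4.


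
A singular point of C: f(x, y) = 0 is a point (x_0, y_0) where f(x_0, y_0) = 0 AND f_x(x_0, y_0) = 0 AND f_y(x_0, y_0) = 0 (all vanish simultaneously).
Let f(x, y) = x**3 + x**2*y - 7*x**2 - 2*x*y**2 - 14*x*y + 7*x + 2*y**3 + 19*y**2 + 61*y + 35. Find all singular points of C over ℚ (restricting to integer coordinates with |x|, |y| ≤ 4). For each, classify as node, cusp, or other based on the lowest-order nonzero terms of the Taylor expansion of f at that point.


Singular points: {(3, -2)}; classification: cusp.

Compute partial derivatives:
  f_x = 3*x**2 + 2*x*y - 14*x - 2*y**2 - 14*y + 7.
  f_y = x**2 - 4*x*y - 14*x + 6*y**2 + 38*y + 61.
Scan x_0 ∈ {−4, ..., 4}. For each x_0, f_y(x_0, y) is a polynomial in y; find its integer roots y ∈ {−4, ..., 4}, then test f_x and f at those candidates.
  x = -4: f_y(-4, y) = 6*y**2 + 54*y + 133; no integer root y with |y| ≤ 4.
  x = -3: f_y(-3, y) = 6*y**2 + 50*y + 112; no integer root y with |y| ≤ 4.
  x = -2: f_y(-2, y) = 6*y**2 + 46*y + 93; no integer root y with |y| ≤ 4.
  x = -1: f_y(-1, y) = 6*y**2 + 42*y + 76; no integer root y with |y| ≤ 4.
  x = 0: f_y(0, y) = 6*y**2 + 38*y + 61; no integer root y with |y| ≤ 4.
  x = 1: f_y(1, y) = 6*y**2 + 34*y + 48; vanishes at y ∈ {-3}. (1, -3): f_x = 14 ≠ 0.
  x = 2: f_y(2, y) = 6*y**2 + 30*y + 37; no integer root y with |y| ≤ 4.
  x = 3: f_y(3, y) = 6*y**2 + 26*y + 28; vanishes at y ∈ {-2}. (3, -2): f_x = 0, f = 0 — SINGULAR.
  x = 4: f_y(4, y) = 6*y**2 + 22*y + 21; no integer root y with |y| ≤ 4.
Only singular point on the grid: (3, -2).
Classify: substitute x = 3 + u, y = -2 + v and expand: f = u**3 + u**2*v - 2*u*v**2 + 2*v**3 + v**2.
No constant or linear terms (consistent with a singular point). Quadratic part: v**2. Cubic part: u**3 + u**2*v - 2*u*v**2 + 2*v**3.
The quadratic part v**2 is a perfect square, so there is a single (double) tangent line v = 0, i.e. y = -2. Restricting the cubic part to that line (v = 0) leaves u**3 ≠ 0, so f is not divisible by v and the branch is v² ≈ -u**3 to lowest order — this is a cusp.
Classification: cusp.


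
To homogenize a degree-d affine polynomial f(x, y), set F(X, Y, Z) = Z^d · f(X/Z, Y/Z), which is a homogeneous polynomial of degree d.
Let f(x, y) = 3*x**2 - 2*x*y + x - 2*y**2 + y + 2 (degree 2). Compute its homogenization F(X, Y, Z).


F(X, Y, Z) = 3*X**2 - 2*X*Y + X*Z - 2*Y**2 + Y*Z + 2*Z**2

deg(f) = 2.
Substitute x = X/Z, y = Y/Z into f, then multiply by Z^2.
  monomial 3·x^2·y^0 ↦ 3·X^2·Y^0·Z^0.
  monomial -2·x^1·y^1 ↦ -2·X^1·Y^1·Z^0.
  monomial 1·x^1·y^0 ↦ 1·X^1·Y^0·Z^1.
  monomial -2·x^0·y^2 ↦ -2·X^0·Y^2·Z^0.
  monomial 1·x^0·y^1 ↦ 1·X^0·Y^1·Z^1.
  monomial 2·x^0·y^0 ↦ 2·X^0·Y^0·Z^2.
Collecting: F(X, Y, Z) = 3*X**2 - 2*X*Y + X*Z - 2*Y**2 + Y*Z + 2*Z**2.


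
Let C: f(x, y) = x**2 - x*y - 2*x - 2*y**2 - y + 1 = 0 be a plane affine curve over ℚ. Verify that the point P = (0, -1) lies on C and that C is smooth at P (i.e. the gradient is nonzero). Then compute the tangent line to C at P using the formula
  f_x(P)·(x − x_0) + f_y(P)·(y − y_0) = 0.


Tangent line at P: -x + 3*y + 3 = 0.

Step 1: f(0, -1) = 0, so P lies on C.
Step 2: partial derivatives
  f_x(x, y) = 2*x - y - 2, f_y(x, y) = -x - 4*y - 1.
  f_x(P) = -1, f_y(P) = 3 (gradient nonzero, so P is smooth).
Step 3: tangent line at P: -1·(x − 0) + 3·(y − -1) = 0.
Expanding: -x + 3*y + 3 = 0.


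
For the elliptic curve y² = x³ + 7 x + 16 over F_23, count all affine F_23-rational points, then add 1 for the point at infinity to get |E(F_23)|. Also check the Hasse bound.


Affine points = {(0, 4), (0, 19), (1, 1), (1, 22), (3, 8), (3, 15), (4, 4), (4, 19), (8, 3), (8, 20), (9, 7), (9, 16), (13, 2), (13, 21), (14, 11), (14, 12), (15, 0), (19, 4), (19, 19), (22, 10), (22, 13)}; affine count = 21; |E(F_23)| = 22.

Discriminant check: Δ ∝ 4a³ + 27b² = 4·7³ + 27·16² = 4·343 + 27·256 ≡ 4 (mod 23). Nonzero ⇒ E is nonsingular.
For each x ∈ F_23, compute rhs = x³ + 7·x + 16 mod 23, then count y ∈ F_23 with y² ≡ rhs.
  x = 0: rhs = 16, matching y values: 4, 19 (2 points).
  x = 1: rhs = 1, matching y values: 1, 22 (2 points).
  x = 2: rhs = 15, matching y values: none (0 points).
  x = 3: rhs = 18, matching y values: 8, 15 (2 points).
  x = 4: rhs = 16, matching y values: 4, 19 (2 points).
  x = 5: rhs = 15, matching y values: none (0 points).
  x = 6: rhs = 21, matching y values: none (0 points).
  x = 7: rhs = 17, matching y values: none (0 points).
  x = 8: rhs = 9, matching y values: 3, 20 (2 points).
  x = 9: rhs = 3, matching y values: 7, 16 (2 points).
  x = 10: rhs = 5, matching y values: none (0 points).
  x = 11: rhs = 21, matching y values: none (0 points).
  x = 12: rhs = 11, matching y values: none (0 points).
  x = 13: rhs = 4, matching y values: 2, 21 (2 points).
  x = 14: rhs = 6, matching y values: 11, 12 (2 points).
  x = 15: rhs = 0, matching y values: 0 (1 points).
  x = 16: rhs = 15, matching y values: none (0 points).
  x = 17: rhs = 11, matching y values: none (0 points).
  x = 18: rhs = 17, matching y values: none (0 points).
  x = 19: rhs = 16, matching y values: 4, 19 (2 points).
  x = 20: rhs = 14, matching y values: none (0 points).
  x = 21: rhs = 17, matching y values: none (0 points).
  x = 22: rhs = 8, matching y values: 10, 13 (2 points).
Total affine count: 21.
Full point count |E(F_23)| = 21 + 1 = 22.
Hasse bound: |22 − (23+1)| = |-2| = 2 ≤ 2√23 ≈ 9.5917 ✓.


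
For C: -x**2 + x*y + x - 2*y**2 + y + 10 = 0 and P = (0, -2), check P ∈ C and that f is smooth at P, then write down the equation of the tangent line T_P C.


Tangent line at P: -x + 9*y + 18 = 0.

Step 1: f(0, -2) = 0, so P lies on C.
Step 2: partial derivatives
  f_x(x, y) = -2*x + y + 1, f_y(x, y) = x - 4*y + 1.
  f_x(P) = -1, f_y(P) = 9 (gradient nonzero, so P is smooth).
Step 3: tangent line at P: -1·(x − 0) + 9·(y − -2) = 0.
Expanding: -x + 9*y + 18 = 0.


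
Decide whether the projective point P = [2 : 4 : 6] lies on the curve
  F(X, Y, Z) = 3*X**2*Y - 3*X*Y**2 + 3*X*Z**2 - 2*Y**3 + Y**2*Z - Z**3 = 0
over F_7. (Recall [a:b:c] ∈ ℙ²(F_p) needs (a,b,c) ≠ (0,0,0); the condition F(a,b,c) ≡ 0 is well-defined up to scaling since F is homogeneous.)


F(2,4,6) ≡ 4 (mod 7); P is NOT on the curve.

Evaluate F(2, 4, 6) term-by-term (mod 7).
  3*X**2*Y ↦ 3·4·4·1 = 48
  -3*X*Y**2 ↦ -3·2·16·1 = -96
  3*X*Z**2 ↦ 3·2·1·36 = 216
  -2*Y**3 ↦ -2·1·64·1 = -128
  Y**2*Z ↦ 1·1·16·6 = 96
  -Z**3 ↦ -1·1·1·216 = -216
Sum: F(2, 4, 6) = (48) + (-96) + (216) + (-128) + (96) + (-216) = -80.
Reducing mod 7: -80 ≡ 4 (mod 7).
Since F(a, b, c) ≡ 4 ≠ 0 (mod 7), P does NOT lie on the curve.


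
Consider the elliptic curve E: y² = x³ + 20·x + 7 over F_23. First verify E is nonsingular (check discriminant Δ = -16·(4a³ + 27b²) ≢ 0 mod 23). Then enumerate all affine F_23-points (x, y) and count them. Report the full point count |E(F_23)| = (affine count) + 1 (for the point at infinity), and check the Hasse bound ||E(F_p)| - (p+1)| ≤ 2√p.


Affine points = {(2, 3), (2, 20), (3, 5), (3, 18), (4, 6), (4, 17), (5, 5), (5, 18), (8, 9), (8, 14), (13, 7), (13, 16), (14, 8), (14, 15), (15, 5), (15, 18), (17, 4), (17, 19), (18, 9), (18, 14), (19, 1), (19, 22), (20, 9), (20, 14), (22, 3), (22, 20)}; affine count = 26; |E(F_23)| = 27.

Discriminant check: Δ ∝ 4a³ + 27b² = 4·20³ + 27·7² = 4·8000 + 27·49 ≡ 19 (mod 23). Nonzero ⇒ E is nonsingular.
For each x ∈ F_23, compute rhs = x³ + 20·x + 7 mod 23, then count y ∈ F_23 with y² ≡ rhs.
  x = 0: rhs = 7, matching y values: none (0 points).
  x = 1: rhs = 5, matching y values: none (0 points).
  x = 2: rhs = 9, matching y values: 3, 20 (2 points).
  x = 3: rhs = 2, matching y values: 5, 18 (2 points).
  x = 4: rhs = 13, matching y values: 6, 17 (2 points).
  x = 5: rhs = 2, matching y values: 5, 18 (2 points).
  x = 6: rhs = 21, matching y values: none (0 points).
  x = 7: rhs = 7, matching y values: none (0 points).
  x = 8: rhs = 12, matching y values: 9, 14 (2 points).
  x = 9: rhs = 19, matching y values: none (0 points).
  x = 10: rhs = 11, matching y values: none (0 points).
  x = 11: rhs = 17, matching y values: none (0 points).
  x = 12: rhs = 20, matching y values: none (0 points).
  x = 13: rhs = 3, matching y values: 7, 16 (2 points).
  x = 14: rhs = 18, matching y values: 8, 15 (2 points).
  x = 15: rhs = 2, matching y values: 5, 18 (2 points).
  x = 16: rhs = 7, matching y values: none (0 points).
  x = 17: rhs = 16, matching y values: 4, 19 (2 points).
  x = 18: rhs = 12, matching y values: 9, 14 (2 points).
  x = 19: rhs = 1, matching y values: 1, 22 (2 points).
  x = 20: rhs = 12, matching y values: 9, 14 (2 points).
  x = 21: rhs = 5, matching y values: none (0 points).
  x = 22: rhs = 9, matching y values: 3, 20 (2 points).
Total affine count: 26.
Full point count |E(F_23)| = 26 + 1 = 27.
Hasse bound: |27 − (23+1)| = |3| = 3 ≤ 2√23 ≈ 9.5917 ✓.


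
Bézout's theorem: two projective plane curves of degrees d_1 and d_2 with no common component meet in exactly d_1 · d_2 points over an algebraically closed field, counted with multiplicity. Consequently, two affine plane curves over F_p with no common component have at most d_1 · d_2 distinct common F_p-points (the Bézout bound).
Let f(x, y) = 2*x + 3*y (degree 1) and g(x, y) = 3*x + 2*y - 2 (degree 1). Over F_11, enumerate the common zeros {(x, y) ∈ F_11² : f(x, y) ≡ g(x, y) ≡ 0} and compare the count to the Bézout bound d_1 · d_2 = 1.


Common zeros: {(10, 8)}; count = 1; Bézout bound = 1.

deg(f) = 1, deg(g) = 1, so Bézout bound = 1.
Scan x ∈ F_11. For each x, list the y ∈ F_11 with f(x, y) ≡ 0 and those with g(x, y) ≡ 0 (mod 11); the common zeros in that column are the intersection.
  x = 0: f ≡ 0 at y ∈ {0}; g ≡ 0 at y ∈ {1}; common: ∅.
  x = 1: f ≡ 0 at y ∈ {3}; g ≡ 0 at y ∈ {5}; common: ∅.
  x = 2: f ≡ 0 at y ∈ {6}; g ≡ 0 at y ∈ {9}; common: ∅.
  x = 3: f ≡ 0 at y ∈ {9}; g ≡ 0 at y ∈ {2}; common: ∅.
  x = 4: f ≡ 0 at y ∈ {1}; g ≡ 0 at y ∈ {6}; common: ∅.
  x = 5: f ≡ 0 at y ∈ {4}; g ≡ 0 at y ∈ {10}; common: ∅.
  x = 6: f ≡ 0 at y ∈ {7}; g ≡ 0 at y ∈ {3}; common: ∅.
  x = 7: f ≡ 0 at y ∈ {10}; g ≡ 0 at y ∈ {7}; common: ∅.
  x = 8: f ≡ 0 at y ∈ {2}; g ≡ 0 at y ∈ {0}; common: ∅.
  x = 9: f ≡ 0 at y ∈ {5}; g ≡ 0 at y ∈ {4}; common: ∅.
  x = 10: f ≡ 0 at y ∈ {8}; g ≡ 0 at y ∈ {8}; common: {8}.
Collecting: common zeros = {(10, 8)}, so the count is 1.
Comparison with the Bézout bound: 1 ≤ 1 = deg(f)·deg(g), as expected for curves with no common component (the bound is attained).


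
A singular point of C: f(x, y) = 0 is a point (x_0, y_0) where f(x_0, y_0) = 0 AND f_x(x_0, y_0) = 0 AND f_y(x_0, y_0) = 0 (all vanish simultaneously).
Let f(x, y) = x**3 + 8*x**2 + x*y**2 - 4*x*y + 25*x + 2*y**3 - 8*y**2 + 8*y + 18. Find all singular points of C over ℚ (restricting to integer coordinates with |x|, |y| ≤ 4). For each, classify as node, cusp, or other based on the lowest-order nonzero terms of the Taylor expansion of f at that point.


Singular points: {(-3, 2)}; classification: node.

Compute partial derivatives:
  f_x = 3*x**2 + 16*x + y**2 - 4*y + 25.
  f_y = 2*x*y - 4*x + 6*y**2 - 16*y + 8.
Scan x_0 ∈ {−4, ..., 4}. For each x_0, f_y(x_0, y) is a polynomial in y; find its integer roots y ∈ {−4, ..., 4}, then test f_x and f at those candidates.
  x = -4: f_y(-4, y) = 6*y**2 - 24*y + 24; vanishes at y ∈ {2}. (-4, 2): f_x = 5 ≠ 0.
  x = -3: f_y(-3, y) = 6*y**2 - 22*y + 20; vanishes at y ∈ {2}. (-3, 2): f_x = 0, f = 0 — SINGULAR.
  x = -2: f_y(-2, y) = 6*y**2 - 20*y + 16; vanishes at y ∈ {2}. (-2, 2): f_x = 1 ≠ 0.
  x = -1: f_y(-1, y) = 6*y**2 - 18*y + 12; vanishes at y ∈ {1, 2}. (-1, 1): f_x = 9 ≠ 0; (-1, 2): f_x = 8 ≠ 0.
  x = 0: f_y(0, y) = 6*y**2 - 16*y + 8; vanishes at y ∈ {2}. (0, 2): f_x = 21 ≠ 0.
  x = 1: f_y(1, y) = 6*y**2 - 14*y + 4; vanishes at y ∈ {2}. (1, 2): f_x = 40 ≠ 0.
  x = 2: f_y(2, y) = 6*y**2 - 12*y; vanishes at y ∈ {0, 2}. (2, 0): f_x = 69 ≠ 0; (2, 2): f_x = 65 ≠ 0.
  x = 3: f_y(3, y) = 6*y**2 - 10*y - 4; vanishes at y ∈ {2}. (3, 2): f_x = 96 ≠ 0.
  x = 4: f_y(4, y) = 6*y**2 - 8*y - 8; vanishes at y ∈ {2}. (4, 2): f_x = 133 ≠ 0.
Only singular point on the grid: (-3, 2).
Classify: substitute x = -3 + u, y = 2 + v and expand: f = u**3 - u**2 + u*v**2 + 2*v**3 + v**2.
No constant or linear terms (consistent with a singular point). Quadratic part: -u**2 + v**2. Cubic part: u**3 + u*v**2 + 2*v**3.
The quadratic part v**2 - u**2 = (v − u)(v + u) splits into two distinct linear factors, so there are two distinct tangent lines y − 2 = ±(x − -3) — this is a node (ordinary double point).
Classification: node.


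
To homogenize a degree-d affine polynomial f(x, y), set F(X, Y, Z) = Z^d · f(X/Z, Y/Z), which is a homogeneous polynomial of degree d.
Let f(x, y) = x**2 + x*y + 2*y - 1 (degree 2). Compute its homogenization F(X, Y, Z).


F(X, Y, Z) = X**2 + X*Y + 2*Y*Z - Z**2

deg(f) = 2.
Substitute x = X/Z, y = Y/Z into f, then multiply by Z^2.
  monomial 1·x^2·y^0 ↦ 1·X^2·Y^0·Z^0.
  monomial 1·x^1·y^1 ↦ 1·X^1·Y^1·Z^0.
  monomial 2·x^0·y^1 ↦ 2·X^0·Y^1·Z^1.
  monomial -1·x^0·y^0 ↦ -1·X^0·Y^0·Z^2.
Collecting: F(X, Y, Z) = X**2 + X*Y + 2*Y*Z - Z**2.


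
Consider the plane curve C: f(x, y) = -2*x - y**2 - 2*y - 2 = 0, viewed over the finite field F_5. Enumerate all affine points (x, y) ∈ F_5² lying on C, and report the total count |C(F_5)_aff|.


Affine F_5-points: {(0, 1), (0, 2), (2, 4), (4, 0), (4, 3)}; count = 5.

For each of the 25 pairs (x, y) ∈ F_5², evaluate f(x, y) mod 5. Record the zeros.
  x = 0: [0↦3, 1↦0, 2↦0, 3↦3, 4↦4]  zeros at y ∈ {1, 2}
  x = 1: [0↦1, 1↦3, 2↦3, 3↦1, 4↦2]  zeros at y ∈ ∅
  x = 2: [0↦4, 1↦1, 2↦1, 3↦4, 4↦0]  zeros at y ∈ {4}
  x = 3: [0↦2, 1↦4, 2↦4, 3↦2, 4↦3]  zeros at y ∈ ∅
  x = 4: [0↦0, 1↦2, 2↦2, 3↦0, 4↦1]  zeros at y ∈ {0, 3}
Collecting zeros: affine points = {(0, 1), (0, 2), (2, 4), (4, 0), (4, 3)}.
Total count |C(F_5)_aff| = 5.


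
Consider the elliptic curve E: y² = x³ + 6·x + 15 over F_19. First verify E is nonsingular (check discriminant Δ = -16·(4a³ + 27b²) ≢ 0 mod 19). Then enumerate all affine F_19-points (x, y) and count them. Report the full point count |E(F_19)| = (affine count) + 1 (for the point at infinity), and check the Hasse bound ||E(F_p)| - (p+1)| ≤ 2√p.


Affine points = {(2, 4), (2, 15), (6, 1), (6, 18), (7, 1), (7, 18), (8, 9), (8, 10), (9, 0), (10, 7), (10, 12), (11, 5), (11, 14)}; affine count = 13; |E(F_19)| = 14.

Discriminant check: Δ ∝ 4a³ + 27b² = 4·6³ + 27·15² = 4·216 + 27·225 ≡ 4 (mod 19). Nonzero ⇒ E is nonsingular.
For each x ∈ F_19, compute rhs = x³ + 6·x + 15 mod 19, then count y ∈ F_19 with y² ≡ rhs.
  x = 0: rhs = 15, matching y values: none (0 points).
  x = 1: rhs = 3, matching y values: none (0 points).
  x = 2: rhs = 16, matching y values: 4, 15 (2 points).
  x = 3: rhs = 3, matching y values: none (0 points).
  x = 4: rhs = 8, matching y values: none (0 points).
  x = 5: rhs = 18, matching y values: none (0 points).
  x = 6: rhs = 1, matching y values: 1, 18 (2 points).
  x = 7: rhs = 1, matching y values: 1, 18 (2 points).
  x = 8: rhs = 5, matching y values: 9, 10 (2 points).
  x = 9: rhs = 0, matching y values: 0 (1 points).
  x = 10: rhs = 11, matching y values: 7, 12 (2 points).
  x = 11: rhs = 6, matching y values: 5, 14 (2 points).
  x = 12: rhs = 10, matching y values: none (0 points).
  x = 13: rhs = 10, matching y values: none (0 points).
  x = 14: rhs = 12, matching y values: none (0 points).
  x = 15: rhs = 3, matching y values: none (0 points).
  x = 16: rhs = 8, matching y values: none (0 points).
  x = 17: rhs = 14, matching y values: none (0 points).
  x = 18: rhs = 8, matching y values: none (0 points).
Total affine count: 13.
Full point count |E(F_19)| = 13 + 1 = 14.
Hasse bound: |14 − (19+1)| = |-6| = 6 ≤ 2√19 ≈ 8.7178 ✓.


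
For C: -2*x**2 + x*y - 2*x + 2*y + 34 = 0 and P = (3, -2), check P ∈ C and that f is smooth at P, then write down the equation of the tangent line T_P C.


Tangent line at P: -16*x + 5*y + 58 = 0.

Step 1: f(3, -2) = 0, so P lies on C.
Step 2: partial derivatives
  f_x(x, y) = -4*x + y - 2, f_y(x, y) = x + 2.
  f_x(P) = -16, f_y(P) = 5 (gradient nonzero, so P is smooth).
Step 3: tangent line at P: -16·(x − 3) + 5·(y − -2) = 0.
Expanding: -16*x + 5*y + 58 = 0.


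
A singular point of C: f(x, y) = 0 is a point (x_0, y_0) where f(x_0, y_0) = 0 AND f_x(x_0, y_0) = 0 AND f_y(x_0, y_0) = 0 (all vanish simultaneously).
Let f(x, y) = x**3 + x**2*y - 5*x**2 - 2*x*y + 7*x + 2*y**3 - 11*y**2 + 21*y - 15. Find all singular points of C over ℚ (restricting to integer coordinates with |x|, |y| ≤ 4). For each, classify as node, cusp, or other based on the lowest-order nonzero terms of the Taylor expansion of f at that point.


Singular points: {(1, 2)}; classification: cusp.

Compute partial derivatives:
  f_x = 3*x**2 + 2*x*y - 10*x - 2*y + 7.
  f_y = x**2 - 2*x + 6*y**2 - 22*y + 21.
Scan x_0 ∈ {−4, ..., 4}. For each x_0, f_y(x_0, y) is a polynomial in y; find its integer roots y ∈ {−4, ..., 4}, then test f_x and f at those candidates.
  x = -4: f_y(-4, y) = 6*y**2 - 22*y + 45; no integer root y with |y| ≤ 4.
  x = -3: f_y(-3, y) = 6*y**2 - 22*y + 36; no integer root y with |y| ≤ 4.
  x = -2: f_y(-2, y) = 6*y**2 - 22*y + 29; no integer root y with |y| ≤ 4.
  x = -1: f_y(-1, y) = 6*y**2 - 22*y + 24; no integer root y with |y| ≤ 4.
  x = 0: f_y(0, y) = 6*y**2 - 22*y + 21; no integer root y with |y| ≤ 4.
  x = 1: f_y(1, y) = 6*y**2 - 22*y + 20; vanishes at y ∈ {2}. (1, 2): f_x = 0, f = 0 — SINGULAR.
  x = 2: f_y(2, y) = 6*y**2 - 22*y + 21; no integer root y with |y| ≤ 4.
  x = 3: f_y(3, y) = 6*y**2 - 22*y + 24; no integer root y with |y| ≤ 4.
  x = 4: f_y(4, y) = 6*y**2 - 22*y + 29; no integer root y with |y| ≤ 4.
Only singular point on the grid: (1, 2).
Classify: substitute x = 1 + u, y = 2 + v and expand: f = u**3 + u**2*v + 2*v**3 + v**2.
No constant or linear terms (consistent with a singular point). Quadratic part: v**2. Cubic part: u**3 + u**2*v + 2*v**3.
The quadratic part v**2 is a perfect square, so there is a single (double) tangent line v = 0, i.e. y = 2. Restricting the cubic part to that line (v = 0) leaves u**3 ≠ 0, so f is not divisible by v and the branch is v² ≈ -u**3 to lowest order — this is a cusp.
Classification: cusp.


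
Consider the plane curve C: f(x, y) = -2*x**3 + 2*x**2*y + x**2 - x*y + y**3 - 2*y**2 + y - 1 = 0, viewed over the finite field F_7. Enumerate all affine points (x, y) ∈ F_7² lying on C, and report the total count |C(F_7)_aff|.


Affine F_7-points: {(0, 4), (1, 6), (2, 1), (3, 2), (4, 4)}; count = 5.

For each of the 49 pairs (x, y) ∈ F_7², evaluate f(x, y) mod 7. Record the zeros.
  x = 0: [0↦6, 1↦6, 2↦1, 3↦4, 4↦0, 5↦2, 6↦2]  zeros at y ∈ {4}
  x = 1: [0↦5, 1↦6, 2↦2, 3↦6, 4↦3, 5↦6, 6↦0]  zeros at y ∈ {6}
  x = 2: [0↦1, 1↦0, 2↦1, 3↦3, 4↦5, 5↦6, 6↦5]  zeros at y ∈ {1}
  x = 3: [0↦3, 1↦4, 2↦0, 3↦4, 4↦1, 5↦4, 6↦5]  zeros at y ∈ {2}
  x = 4: [0↦6, 1↦6, 2↦1, 3↦4, 4↦0, 5↦2, 6↦2]  zeros at y ∈ {4}
  x = 5: [0↦5, 1↦1, 2↦6, 3↦5, 4↦4, 5↦2, 6↦5]  zeros at y ∈ ∅
  x = 6: [0↦2, 1↦5, 2↦3, 3↦2, 4↦1, 5↦6, 6↦2]  zeros at y ∈ ∅
Collecting zeros: affine points = {(0, 4), (1, 6), (2, 1), (3, 2), (4, 4)}.
Total count |C(F_7)_aff| = 5.


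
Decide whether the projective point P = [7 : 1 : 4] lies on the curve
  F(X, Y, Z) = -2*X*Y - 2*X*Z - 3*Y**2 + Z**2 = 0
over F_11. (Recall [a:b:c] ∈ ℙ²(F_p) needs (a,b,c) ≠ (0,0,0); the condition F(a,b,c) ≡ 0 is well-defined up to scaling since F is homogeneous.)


F(7,1,4) ≡ 9 (mod 11); P is NOT on the curve.

Evaluate F(7, 1, 4) term-by-term (mod 11).
  -2*X*Y ↦ -2·7·1·1 = -14
  -2*X*Z ↦ -2·7·1·4 = -56
  -3*Y**2 ↦ -3·1·1·1 = -3
  Z**2 ↦ 1·1·1·16 = 16
Sum: F(7, 1, 4) = (-14) + (-56) + (-3) + (16) = -57.
Reducing mod 11: -57 ≡ 9 (mod 11).
Since F(a, b, c) ≡ 9 ≠ 0 (mod 11), P does NOT lie on the curve.


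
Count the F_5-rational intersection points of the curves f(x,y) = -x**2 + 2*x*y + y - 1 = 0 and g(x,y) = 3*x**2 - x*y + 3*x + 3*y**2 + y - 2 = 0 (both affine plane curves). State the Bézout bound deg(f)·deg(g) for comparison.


Common zeros: {(2, 3), (2, 4)}; count = 2; Bézout bound = 4.

deg(f) = 2, deg(g) = 2, so Bézout bound = 4.
Scan x ∈ F_5. For each x, list the y ∈ F_5 with f(x, y) ≡ 0 and those with g(x, y) ≡ 0 (mod 5); the common zeros in that column are the intersection.
  x = 0: f ≡ 0 at y ∈ {1}; g ≡ 0 at y ∈ {4}; common: ∅.
  x = 1: f ≡ 0 at y ∈ {4}; g ≡ 0 at y ∈ ∅; common: ∅.
  x = 2: f ≡ 0 at y ∈ {0, 1, 2, 3, 4}; g ≡ 0 at y ∈ {3, 4}; common: {3, 4}.
  x = 3: f ≡ 0 at y ∈ {0}; g ≡ 0 at y ∈ {1, 3}; common: ∅.
  x = 4: f ≡ 0 at y ∈ {3}; g ≡ 0 at y ∈ ∅; common: ∅.
Collecting: common zeros = {(2, 3), (2, 4)}, so the count is 2.
Comparison with the Bézout bound: 2 ≤ 4 = deg(f)·deg(g), as expected for curves with no common component (the affine F_5-count falls short of the bound because intersections may lie at infinity, over extension fields, or carry multiplicity).


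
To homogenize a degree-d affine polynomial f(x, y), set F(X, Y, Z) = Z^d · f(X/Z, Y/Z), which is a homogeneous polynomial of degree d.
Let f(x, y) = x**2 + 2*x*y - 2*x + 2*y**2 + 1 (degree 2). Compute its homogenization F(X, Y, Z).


F(X, Y, Z) = X**2 + 2*X*Y - 2*X*Z + 2*Y**2 + Z**2

deg(f) = 2.
Substitute x = X/Z, y = Y/Z into f, then multiply by Z^2.
  monomial 1·x^2·y^0 ↦ 1·X^2·Y^0·Z^0.
  monomial 2·x^1·y^1 ↦ 2·X^1·Y^1·Z^0.
  monomial -2·x^1·y^0 ↦ -2·X^1·Y^0·Z^1.
  monomial 2·x^0·y^2 ↦ 2·X^0·Y^2·Z^0.
  monomial 1·x^0·y^0 ↦ 1·X^0·Y^0·Z^2.
Collecting: F(X, Y, Z) = X**2 + 2*X*Y - 2*X*Z + 2*Y**2 + Z**2.


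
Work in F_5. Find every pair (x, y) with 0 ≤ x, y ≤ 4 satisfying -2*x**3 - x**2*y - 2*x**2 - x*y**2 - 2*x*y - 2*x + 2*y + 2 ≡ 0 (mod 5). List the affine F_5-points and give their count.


Affine F_5-points: {(0, 4), (1, 2)}; count = 2.

For each of the 25 pairs (x, y) ∈ F_5², evaluate f(x, y) mod 5. Record the zeros.
  x = 0: [0↦2, 1↦4, 2↦1, 3↦3, 4↦0]  zeros at y ∈ {4}
  x = 1: [0↦1, 1↦4, 2↦0, 3↦4, 4↦1]  zeros at y ∈ {2}
  x = 2: [0↦4, 1↦1, 2↦4, 3↦3, 4↦3]  zeros at y ∈ ∅
  x = 3: [0↦4, 1↦3, 2↦1, 3↦3, 4↦4]  zeros at y ∈ ∅
  x = 4: [0↦4, 1↦3, 2↦4, 3↦2, 4↦2]  zeros at y ∈ ∅
Collecting zeros: affine points = {(0, 4), (1, 2)}.
Total count |C(F_5)_aff| = 2.


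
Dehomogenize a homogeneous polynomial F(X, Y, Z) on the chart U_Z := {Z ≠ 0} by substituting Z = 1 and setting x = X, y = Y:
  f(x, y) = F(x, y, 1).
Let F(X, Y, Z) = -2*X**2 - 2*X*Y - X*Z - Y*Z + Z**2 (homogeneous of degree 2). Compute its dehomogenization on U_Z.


f(x, y) = -2*x**2 - 2*x*y - x - y + 1

On U_Z we set Z = 1. Each monomial c·X^i·Y^j·Z^k in F becomes c·x^i·y^j·1^k = c·x^i·y^j.
Substituting Z = 1: F(X, Y, 1) = -2*x**2 - 2*x*y - x - y + 1.
Note: deg(f) ≤ deg(F) = 2; strict inequality happens when F is divisible by Z (lost terms).


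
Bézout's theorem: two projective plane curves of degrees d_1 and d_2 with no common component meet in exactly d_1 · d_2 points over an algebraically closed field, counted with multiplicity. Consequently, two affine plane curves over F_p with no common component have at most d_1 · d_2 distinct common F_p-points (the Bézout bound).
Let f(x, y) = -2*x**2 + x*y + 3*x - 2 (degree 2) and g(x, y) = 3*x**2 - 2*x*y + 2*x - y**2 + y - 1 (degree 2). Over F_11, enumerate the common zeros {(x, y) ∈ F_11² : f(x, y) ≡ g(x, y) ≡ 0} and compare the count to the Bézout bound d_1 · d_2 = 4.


Common zeros: {(4, 0)}; count = 1; Bézout bound = 4.

deg(f) = 2, deg(g) = 2, so Bézout bound = 4.
Scan x ∈ F_11. For each x, list the y ∈ F_11 with f(x, y) ≡ 0 and those with g(x, y) ≡ 0 (mod 11); the common zeros in that column are the intersection.
  x = 0: f ≡ 0 at y ∈ ∅; g ≡ 0 at y ∈ ∅; common: ∅.
  x = 1: f ≡ 0 at y ∈ {1}; g ≡ 0 at y ∈ ∅; common: ∅.
  x = 2: f ≡ 0 at y ∈ {2}; g ≡ 0 at y ∈ {1, 7}; common: ∅.
  x = 3: f ≡ 0 at y ∈ {0}; g ≡ 0 at y ∈ ∅; common: ∅.
  x = 4: f ≡ 0 at y ∈ {0}; g ≡ 0 at y ∈ {0, 4}; common: {0}.
  x = 5: f ≡ 0 at y ∈ {3}; g ≡ 0 at y ∈ ∅; common: ∅.
  x = 6: f ≡ 0 at y ∈ {2}; g ≡ 0 at y ∈ {3, 8}; common: ∅.
  x = 7: f ≡ 0 at y ∈ {5}; g ≡ 0 at y ∈ ∅; common: ∅.
  x = 8: f ≡ 0 at y ∈ {5}; g ≡ 0 at y ∈ ∅; common: ∅.
  x = 9: f ≡ 0 at y ∈ {3}; g ≡ 0 at y ∈ {1, 4}; common: ∅.
  x = 10: f ≡ 0 at y ∈ {4}; g ≡ 0 at y ∈ {0, 3}; common: ∅.
Collecting: common zeros = {(4, 0)}, so the count is 1.
Comparison with the Bézout bound: 1 ≤ 4 = deg(f)·deg(g), as expected for curves with no common component (the affine F_11-count falls short of the bound because intersections may lie at infinity, over extension fields, or carry multiplicity).


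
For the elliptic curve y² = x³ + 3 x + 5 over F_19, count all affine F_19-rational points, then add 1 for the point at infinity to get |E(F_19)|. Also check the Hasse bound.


Affine points = {(0, 9), (0, 10), (1, 3), (1, 16), (2, 0), (4, 9), (4, 10), (6, 7), (6, 12), (8, 3), (8, 16), (9, 1), (9, 18), (10, 3), (10, 16), (11, 1), (11, 18), (14, 6), (14, 13), (15, 9), (15, 10), (16, 8), (16, 11), (18, 1), (18, 18)}; affine count = 25; |E(F_19)| = 26.

Discriminant check: Δ ∝ 4a³ + 27b² = 4·3³ + 27·5² = 4·27 + 27·25 ≡ 4 (mod 19). Nonzero ⇒ E is nonsingular.
For each x ∈ F_19, compute rhs = x³ + 3·x + 5 mod 19, then count y ∈ F_19 with y² ≡ rhs.
  x = 0: rhs = 5, matching y values: 9, 10 (2 points).
  x = 1: rhs = 9, matching y values: 3, 16 (2 points).
  x = 2: rhs = 0, matching y values: 0 (1 points).
  x = 3: rhs = 3, matching y values: none (0 points).
  x = 4: rhs = 5, matching y values: 9, 10 (2 points).
  x = 5: rhs = 12, matching y values: none (0 points).
  x = 6: rhs = 11, matching y values: 7, 12 (2 points).
  x = 7: rhs = 8, matching y values: none (0 points).
  x = 8: rhs = 9, matching y values: 3, 16 (2 points).
  x = 9: rhs = 1, matching y values: 1, 18 (2 points).
  x = 10: rhs = 9, matching y values: 3, 16 (2 points).
  x = 11: rhs = 1, matching y values: 1, 18 (2 points).
  x = 12: rhs = 2, matching y values: none (0 points).
  x = 13: rhs = 18, matching y values: none (0 points).
  x = 14: rhs = 17, matching y values: 6, 13 (2 points).
  x = 15: rhs = 5, matching y values: 9, 10 (2 points).
  x = 16: rhs = 7, matching y values: 8, 11 (2 points).
  x = 17: rhs = 10, matching y values: none (0 points).
  x = 18: rhs = 1, matching y values: 1, 18 (2 points).
Total affine count: 25.
Full point count |E(F_19)| = 25 + 1 = 26.
Hasse bound: |26 − (19+1)| = |6| = 6 ≤ 2√19 ≈ 8.7178 ✓.


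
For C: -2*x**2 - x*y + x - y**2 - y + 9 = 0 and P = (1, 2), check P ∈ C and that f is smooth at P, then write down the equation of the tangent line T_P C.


Tangent line at P: -5*x - 6*y + 17 = 0.

Step 1: f(1, 2) = 0, so P lies on C.
Step 2: partial derivatives
  f_x(x, y) = -4*x - y + 1, f_y(x, y) = -x - 2*y - 1.
  f_x(P) = -5, f_y(P) = -6 (gradient nonzero, so P is smooth).
Step 3: tangent line at P: -5·(x − 1) + -6·(y − 2) = 0.
Expanding: -5*x - 6*y + 17 = 0.


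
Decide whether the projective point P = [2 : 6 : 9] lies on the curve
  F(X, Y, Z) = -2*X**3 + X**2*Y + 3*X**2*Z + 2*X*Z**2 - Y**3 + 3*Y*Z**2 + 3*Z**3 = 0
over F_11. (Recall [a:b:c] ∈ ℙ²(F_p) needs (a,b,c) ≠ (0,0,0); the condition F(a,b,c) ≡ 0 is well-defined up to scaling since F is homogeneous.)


F(2,6,9) ≡ 8 (mod 11); P is NOT on the curve.

Evaluate F(2, 6, 9) term-by-term (mod 11).
  -2*X**3 ↦ -2·8·1·1 = -16
  X**2*Y ↦ 1·4·6·1 = 24
  3*X**2*Z ↦ 3·4·1·9 = 108
  2*X*Z**2 ↦ 2·2·1·81 = 324
  -Y**3 ↦ -1·1·216·1 = -216
  3*Y*Z**2 ↦ 3·1·6·81 = 1458
  3*Z**3 ↦ 3·1·1·729 = 2187
Sum: F(2, 6, 9) = (-16) + (24) + (108) + (324) + (-216) + (1458) + (2187) = 3869.
Reducing mod 11: 3869 ≡ 8 (mod 11).
Since F(a, b, c) ≡ 8 ≠ 0 (mod 11), P does NOT lie on the curve.


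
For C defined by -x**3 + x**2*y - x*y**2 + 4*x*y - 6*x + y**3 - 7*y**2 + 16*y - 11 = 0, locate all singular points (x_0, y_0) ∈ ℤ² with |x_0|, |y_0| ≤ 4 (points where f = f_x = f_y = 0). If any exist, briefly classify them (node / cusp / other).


Singular points: {(1, 3)}; classification: cusp.

Compute partial derivatives:
  f_x = -3*x**2 + 2*x*y - y**2 + 4*y - 6.
  f_y = x**2 - 2*x*y + 4*x + 3*y**2 - 14*y + 16.
Scan x_0 ∈ {−4, ..., 4}. For each x_0, f_y(x_0, y) is a polynomial in y; find its integer roots y ∈ {−4, ..., 4}, then test f_x and f at those candidates.
  x = -4: f_y(-4, y) = 3*y**2 - 6*y + 16; no integer root y with |y| ≤ 4.
  x = -3: f_y(-3, y) = 3*y**2 - 8*y + 13; no integer root y with |y| ≤ 4.
  x = -2: f_y(-2, y) = 3*y**2 - 10*y + 12; no integer root y with |y| ≤ 4.
  x = -1: f_y(-1, y) = 3*y**2 - 12*y + 13; no integer root y with |y| ≤ 4.
  x = 0: f_y(0, y) = 3*y**2 - 14*y + 16; vanishes at y ∈ {2}. (0, 2): f_x = -2 ≠ 0.
  x = 1: f_y(1, y) = 3*y**2 - 16*y + 21; vanishes at y ∈ {3}. (1, 3): f_x = 0, f = 0 — SINGULAR.
  x = 2: f_y(2, y) = 3*y**2 - 18*y + 28; no integer root y with |y| ≤ 4.
  x = 3: f_y(3, y) = 3*y**2 - 20*y + 37; no integer root y with |y| ≤ 4.
  x = 4: f_y(4, y) = 3*y**2 - 22*y + 48; no integer root y with |y| ≤ 4.
Only singular point on the grid: (1, 3).
Classify: substitute x = 1 + u, y = 3 + v and expand: f = -u**3 + u**2*v - u*v**2 + v**3 + v**2.
No constant or linear terms (consistent with a singular point). Quadratic part: v**2. Cubic part: -u**3 + u**2*v - u*v**2 + v**3.
The quadratic part v**2 is a perfect square, so there is a single (double) tangent line v = 0, i.e. y = 3. Restricting the cubic part to that line (v = 0) leaves -u**3 ≠ 0, so f is not divisible by v and the branch is v² ≈ u**3 to lowest order — this is a cusp.
Classification: cusp.


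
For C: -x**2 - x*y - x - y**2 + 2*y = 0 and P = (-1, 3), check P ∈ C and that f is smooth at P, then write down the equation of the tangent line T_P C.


Tangent line at P: -2*x - 3*y + 7 = 0.

Step 1: f(-1, 3) = 0, so P lies on C.
Step 2: partial derivatives
  f_x(x, y) = -2*x - y - 1, f_y(x, y) = -x - 2*y + 2.
  f_x(P) = -2, f_y(P) = -3 (gradient nonzero, so P is smooth).
Step 3: tangent line at P: -2·(x − -1) + -3·(y − 3) = 0.
Expanding: -2*x - 3*y + 7 = 0.
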